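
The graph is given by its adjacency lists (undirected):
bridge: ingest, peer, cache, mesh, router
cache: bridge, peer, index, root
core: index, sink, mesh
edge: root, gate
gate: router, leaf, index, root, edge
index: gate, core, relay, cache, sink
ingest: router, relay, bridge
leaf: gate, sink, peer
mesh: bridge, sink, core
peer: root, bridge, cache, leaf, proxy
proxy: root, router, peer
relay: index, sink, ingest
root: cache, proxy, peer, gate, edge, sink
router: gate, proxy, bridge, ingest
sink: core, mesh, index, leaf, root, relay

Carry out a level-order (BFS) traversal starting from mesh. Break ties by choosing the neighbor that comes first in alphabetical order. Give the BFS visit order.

Visit mesh; enqueue bridge, core, sink → queue [bridge, core, sink]
Visit bridge; enqueue cache, ingest, peer, router → queue [core, sink, cache, ingest, peer, router]
Visit core; enqueue index → queue [sink, cache, ingest, peer, router, index]
Visit sink; enqueue leaf, relay, root → queue [cache, ingest, peer, router, index, leaf, relay, root]
Visit cache → queue [ingest, peer, router, index, leaf, relay, root]
Visit ingest → queue [peer, router, index, leaf, relay, root]
Visit peer; enqueue proxy → queue [router, index, leaf, relay, root, proxy]
Visit router; enqueue gate → queue [index, leaf, relay, root, proxy, gate]
Visit index → queue [leaf, relay, root, proxy, gate]
Visit leaf → queue [relay, root, proxy, gate]
Visit relay → queue [root, proxy, gate]
Visit root; enqueue edge → queue [proxy, gate, edge]
Visit proxy → queue [gate, edge]
Visit gate → queue [edge]
Visit edge → queue []

mesh → bridge → core → sink → cache → ingest → peer → router → index → leaf → relay → root → proxy → gate → edge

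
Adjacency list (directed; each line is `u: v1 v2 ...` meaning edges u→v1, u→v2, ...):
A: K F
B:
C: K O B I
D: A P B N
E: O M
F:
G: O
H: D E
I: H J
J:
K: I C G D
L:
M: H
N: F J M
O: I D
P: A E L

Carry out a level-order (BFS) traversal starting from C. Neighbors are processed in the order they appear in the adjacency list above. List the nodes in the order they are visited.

C K O B I G D H J A P N E F L M

Visit C; enqueue K, O, B, I → queue [K, O, B, I]
Visit K; enqueue G, D → queue [O, B, I, G, D]
Visit O → queue [B, I, G, D]
Visit B → queue [I, G, D]
Visit I; enqueue H, J → queue [G, D, H, J]
Visit G → queue [D, H, J]
Visit D; enqueue A, P, N → queue [H, J, A, P, N]
Visit H; enqueue E → queue [J, A, P, N, E]
Visit J → queue [A, P, N, E]
Visit A; enqueue F → queue [P, N, E, F]
Visit P; enqueue L → queue [N, E, F, L]
Visit N; enqueue M → queue [E, F, L, M]
Visit E → queue [F, L, M]
Visit F → queue [L, M]
Visit L → queue [M]
Visit M → queue []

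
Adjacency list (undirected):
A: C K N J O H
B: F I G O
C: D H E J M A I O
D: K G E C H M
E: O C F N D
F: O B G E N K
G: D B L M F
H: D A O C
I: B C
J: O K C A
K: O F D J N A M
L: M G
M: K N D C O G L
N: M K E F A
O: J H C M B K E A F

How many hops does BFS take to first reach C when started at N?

2

Level 0: N
Level 1: A, E, F, K, M
Level 2: B, C, D, G, H, J, L, O
Level 3: I
C first appears at level 2.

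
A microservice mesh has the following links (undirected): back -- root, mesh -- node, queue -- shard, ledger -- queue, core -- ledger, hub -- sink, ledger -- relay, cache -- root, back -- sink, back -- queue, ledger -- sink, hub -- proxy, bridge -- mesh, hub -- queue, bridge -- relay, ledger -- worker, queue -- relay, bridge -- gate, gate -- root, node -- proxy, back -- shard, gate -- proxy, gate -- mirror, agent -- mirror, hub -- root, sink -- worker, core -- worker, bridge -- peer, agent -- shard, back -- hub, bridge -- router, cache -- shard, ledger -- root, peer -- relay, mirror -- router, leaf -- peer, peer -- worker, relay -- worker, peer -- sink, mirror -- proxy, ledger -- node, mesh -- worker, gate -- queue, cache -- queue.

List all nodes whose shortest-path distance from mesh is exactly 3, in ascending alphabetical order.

Level 0: mesh
Level 1: bridge, node, worker
Level 2: core, gate, ledger, peer, proxy, relay, router, sink
Level 3: back, hub, leaf, mirror, queue, root
Level 4: agent, cache, shard

back, hub, leaf, mirror, queue, root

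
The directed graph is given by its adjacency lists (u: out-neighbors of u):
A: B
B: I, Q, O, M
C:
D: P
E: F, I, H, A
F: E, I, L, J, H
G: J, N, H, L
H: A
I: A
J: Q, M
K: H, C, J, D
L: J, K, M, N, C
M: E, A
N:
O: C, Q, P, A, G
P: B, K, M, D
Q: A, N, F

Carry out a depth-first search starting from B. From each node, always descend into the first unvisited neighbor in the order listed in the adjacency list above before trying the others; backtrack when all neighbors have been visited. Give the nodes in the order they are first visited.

Visit B
B → I
I → A
B → Q
Q → N
Q → F
F → E
E → H
F → L
L → J
J → M
L → K
K → C
K → D
D → P
B → O
O → G

B → I → A → Q → N → F → E → H → L → J → M → K → C → D → P → O → G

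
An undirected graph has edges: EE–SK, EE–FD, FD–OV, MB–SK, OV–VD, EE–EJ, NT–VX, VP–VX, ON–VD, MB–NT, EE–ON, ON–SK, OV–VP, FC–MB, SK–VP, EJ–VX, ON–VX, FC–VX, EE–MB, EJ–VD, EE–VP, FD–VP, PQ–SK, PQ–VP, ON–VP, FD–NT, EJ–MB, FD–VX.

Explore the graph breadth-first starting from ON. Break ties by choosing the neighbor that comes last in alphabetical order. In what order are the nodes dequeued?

Visit ON; enqueue VX, VP, VD, SK, EE → queue [VX, VP, VD, SK, EE]
Visit VX; enqueue NT, FD, FC, EJ → queue [VP, VD, SK, EE, NT, FD, FC, EJ]
Visit VP; enqueue PQ, OV → queue [VD, SK, EE, NT, FD, FC, EJ, PQ, OV]
Visit VD → queue [SK, EE, NT, FD, FC, EJ, PQ, OV]
Visit SK; enqueue MB → queue [EE, NT, FD, FC, EJ, PQ, OV, MB]
Visit EE → queue [NT, FD, FC, EJ, PQ, OV, MB]
Visit NT → queue [FD, FC, EJ, PQ, OV, MB]
Visit FD → queue [FC, EJ, PQ, OV, MB]
Visit FC → queue [EJ, PQ, OV, MB]
Visit EJ → queue [PQ, OV, MB]
Visit PQ → queue [OV, MB]
Visit OV → queue [MB]
Visit MB → queue []

ON → VX → VP → VD → SK → EE → NT → FD → FC → EJ → PQ → OV → MB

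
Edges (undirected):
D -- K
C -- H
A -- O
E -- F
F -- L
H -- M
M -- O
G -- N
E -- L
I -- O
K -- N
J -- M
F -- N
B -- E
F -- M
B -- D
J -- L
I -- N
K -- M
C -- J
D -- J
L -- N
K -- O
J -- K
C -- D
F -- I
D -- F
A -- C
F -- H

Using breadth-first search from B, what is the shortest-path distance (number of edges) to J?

Level 0: B
Level 1: D, E
Level 2: C, F, J, K, L
Level 3: A, H, I, M, N, O
Level 4: G
J first appears at level 2.

2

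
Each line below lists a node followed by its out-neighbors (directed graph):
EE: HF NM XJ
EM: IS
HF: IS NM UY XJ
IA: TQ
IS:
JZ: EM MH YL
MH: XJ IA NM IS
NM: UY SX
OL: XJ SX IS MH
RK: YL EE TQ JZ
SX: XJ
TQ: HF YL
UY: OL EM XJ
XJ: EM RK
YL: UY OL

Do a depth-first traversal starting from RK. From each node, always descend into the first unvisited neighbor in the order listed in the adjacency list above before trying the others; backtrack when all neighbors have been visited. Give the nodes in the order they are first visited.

Visit RK
RK → YL
YL → UY
UY → OL
OL → XJ
XJ → EM
EM → IS
OL → SX
OL → MH
MH → IA
IA → TQ
TQ → HF
HF → NM
RK → EE
RK → JZ

RK → YL → UY → OL → XJ → EM → IS → SX → MH → IA → TQ → HF → NM → EE → JZ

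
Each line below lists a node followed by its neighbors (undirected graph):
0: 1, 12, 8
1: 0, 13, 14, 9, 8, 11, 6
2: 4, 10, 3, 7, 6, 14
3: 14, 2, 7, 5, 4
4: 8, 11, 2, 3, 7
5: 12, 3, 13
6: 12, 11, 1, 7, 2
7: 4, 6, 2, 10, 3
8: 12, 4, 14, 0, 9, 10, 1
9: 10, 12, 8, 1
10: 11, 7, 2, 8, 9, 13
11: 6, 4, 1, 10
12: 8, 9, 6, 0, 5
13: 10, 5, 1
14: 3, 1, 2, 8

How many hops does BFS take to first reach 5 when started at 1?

2

Level 0: 1
Level 1: 0, 6, 8, 9, 11, 13, 14
Level 2: 2, 3, 4, 5, 7, 10, 12
5 first appears at level 2.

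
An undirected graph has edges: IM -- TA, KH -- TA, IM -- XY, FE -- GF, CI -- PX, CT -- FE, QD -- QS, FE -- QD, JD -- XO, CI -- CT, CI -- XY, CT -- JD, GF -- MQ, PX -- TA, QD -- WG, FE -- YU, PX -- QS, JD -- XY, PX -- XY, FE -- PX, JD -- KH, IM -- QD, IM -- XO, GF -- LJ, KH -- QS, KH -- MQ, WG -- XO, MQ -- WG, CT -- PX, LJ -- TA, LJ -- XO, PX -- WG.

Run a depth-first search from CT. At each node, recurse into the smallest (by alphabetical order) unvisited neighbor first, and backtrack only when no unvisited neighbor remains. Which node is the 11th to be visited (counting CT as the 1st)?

KH

Visit CT
CT → CI
CI → PX
PX → FE
FE → GF
GF → LJ
LJ → TA
TA → IM
IM → QD
QD → QS
QS → KH
KH → JD
JD → XO
XO → WG
WG → MQ
JD → XY
FE → YU

Visit order: CT, CI, PX, FE, GF, LJ, TA, IM, QD, QS, KH, JD, XO, WG, MQ, XY, YU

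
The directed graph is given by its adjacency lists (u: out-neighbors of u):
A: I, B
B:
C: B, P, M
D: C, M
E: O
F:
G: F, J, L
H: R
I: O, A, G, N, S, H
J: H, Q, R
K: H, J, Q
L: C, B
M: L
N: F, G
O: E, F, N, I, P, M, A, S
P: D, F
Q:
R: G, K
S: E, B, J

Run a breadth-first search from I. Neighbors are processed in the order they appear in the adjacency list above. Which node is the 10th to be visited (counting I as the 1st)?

P

Visit I; enqueue O, A, G, N, S, H → queue [O, A, G, N, S, H]
Visit O; enqueue E, F, P, M → queue [A, G, N, S, H, E, F, P, M]
Visit A; enqueue B → queue [G, N, S, H, E, F, P, M, B]
Visit G; enqueue J, L → queue [N, S, H, E, F, P, M, B, J, L]
Visit N → queue [S, H, E, F, P, M, B, J, L]
Visit S → queue [H, E, F, P, M, B, J, L]
Visit H; enqueue R → queue [E, F, P, M, B, J, L, R]
Visit E → queue [F, P, M, B, J, L, R]
Visit F → queue [P, M, B, J, L, R]
Visit P; enqueue D → queue [M, B, J, L, R, D]
Visit M → queue [B, J, L, R, D]
Visit B → queue [J, L, R, D]
Visit J; enqueue Q → queue [L, R, D, Q]
Visit L; enqueue C → queue [R, D, Q, C]
Visit R; enqueue K → queue [D, Q, C, K]
Visit D → queue [Q, C, K]
Visit Q → queue [C, K]
Visit C → queue [K]
Visit K → queue []

Visit order: I, O, A, G, N, S, H, E, F, P, M, B, J, L, R, D, Q, C, K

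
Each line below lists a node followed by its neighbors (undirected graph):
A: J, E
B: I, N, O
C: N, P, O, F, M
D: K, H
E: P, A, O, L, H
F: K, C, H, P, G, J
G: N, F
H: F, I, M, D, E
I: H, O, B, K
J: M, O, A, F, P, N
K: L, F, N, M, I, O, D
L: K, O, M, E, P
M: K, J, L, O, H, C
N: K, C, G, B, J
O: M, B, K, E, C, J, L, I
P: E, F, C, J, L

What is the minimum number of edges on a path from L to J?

Level 0: L
Level 1: E, K, M, O, P
Level 2: A, B, C, D, F, H, I, J, N
Level 3: G
J first appears at level 2.

2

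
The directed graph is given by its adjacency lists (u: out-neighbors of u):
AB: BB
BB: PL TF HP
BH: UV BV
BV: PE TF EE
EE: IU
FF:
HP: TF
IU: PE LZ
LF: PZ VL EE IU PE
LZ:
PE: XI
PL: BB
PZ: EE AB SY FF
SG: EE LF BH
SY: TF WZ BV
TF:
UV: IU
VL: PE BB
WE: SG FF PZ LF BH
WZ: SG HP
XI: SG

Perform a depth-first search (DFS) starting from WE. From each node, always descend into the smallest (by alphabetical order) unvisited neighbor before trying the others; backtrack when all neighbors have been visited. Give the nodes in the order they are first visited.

Visit WE
WE → BH
BH → BV
BV → EE
EE → IU
IU → LZ
IU → PE
PE → XI
XI → SG
SG → LF
LF → PZ
PZ → AB
AB → BB
BB → HP
HP → TF
BB → PL
PZ → FF
PZ → SY
SY → WZ
LF → VL
BH → UV

WE BH BV EE IU LZ PE XI SG LF PZ AB BB HP TF PL FF SY WZ VL UV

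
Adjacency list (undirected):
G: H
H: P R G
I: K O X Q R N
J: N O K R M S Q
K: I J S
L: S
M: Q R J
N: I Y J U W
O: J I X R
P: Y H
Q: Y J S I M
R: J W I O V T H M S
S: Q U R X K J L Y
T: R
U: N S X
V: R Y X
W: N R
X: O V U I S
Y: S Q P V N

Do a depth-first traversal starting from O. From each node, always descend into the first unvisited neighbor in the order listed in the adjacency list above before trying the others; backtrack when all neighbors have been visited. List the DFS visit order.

O, J, N, I, K, S, Q, Y, P, H, R, W, V, X, U, T, M, G, L

Visit O
O → J
J → N
N → I
I → K
K → S
S → Q
Q → Y
Y → P
P → H
H → R
R → W
R → V
V → X
X → U
R → T
R → M
H → G
S → L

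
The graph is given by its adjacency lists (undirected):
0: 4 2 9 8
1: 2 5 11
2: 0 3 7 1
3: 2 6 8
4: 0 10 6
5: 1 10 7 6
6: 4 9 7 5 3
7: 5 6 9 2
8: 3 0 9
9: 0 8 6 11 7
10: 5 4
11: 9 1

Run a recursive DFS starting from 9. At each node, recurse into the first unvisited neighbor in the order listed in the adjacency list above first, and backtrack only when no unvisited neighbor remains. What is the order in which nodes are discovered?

Visit 9
9 → 0
0 → 4
4 → 10
10 → 5
5 → 1
1 → 2
2 → 3
3 → 6
6 → 7
3 → 8
1 → 11

9 → 0 → 4 → 10 → 5 → 1 → 2 → 3 → 6 → 7 → 8 → 11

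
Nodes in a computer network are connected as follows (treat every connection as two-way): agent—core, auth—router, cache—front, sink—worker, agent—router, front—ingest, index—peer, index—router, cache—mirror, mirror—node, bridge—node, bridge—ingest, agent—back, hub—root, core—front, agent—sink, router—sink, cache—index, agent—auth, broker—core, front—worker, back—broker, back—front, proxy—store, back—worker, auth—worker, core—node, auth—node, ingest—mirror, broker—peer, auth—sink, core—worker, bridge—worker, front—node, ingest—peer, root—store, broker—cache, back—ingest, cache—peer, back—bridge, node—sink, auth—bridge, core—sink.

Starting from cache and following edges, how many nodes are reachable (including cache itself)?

16

BFS from cache visits: cache, broker, front, index, mirror, peer, back, core, ingest, node, worker, router, agent, bridge, sink, auth
Reachable nodes: 16 of 20 total.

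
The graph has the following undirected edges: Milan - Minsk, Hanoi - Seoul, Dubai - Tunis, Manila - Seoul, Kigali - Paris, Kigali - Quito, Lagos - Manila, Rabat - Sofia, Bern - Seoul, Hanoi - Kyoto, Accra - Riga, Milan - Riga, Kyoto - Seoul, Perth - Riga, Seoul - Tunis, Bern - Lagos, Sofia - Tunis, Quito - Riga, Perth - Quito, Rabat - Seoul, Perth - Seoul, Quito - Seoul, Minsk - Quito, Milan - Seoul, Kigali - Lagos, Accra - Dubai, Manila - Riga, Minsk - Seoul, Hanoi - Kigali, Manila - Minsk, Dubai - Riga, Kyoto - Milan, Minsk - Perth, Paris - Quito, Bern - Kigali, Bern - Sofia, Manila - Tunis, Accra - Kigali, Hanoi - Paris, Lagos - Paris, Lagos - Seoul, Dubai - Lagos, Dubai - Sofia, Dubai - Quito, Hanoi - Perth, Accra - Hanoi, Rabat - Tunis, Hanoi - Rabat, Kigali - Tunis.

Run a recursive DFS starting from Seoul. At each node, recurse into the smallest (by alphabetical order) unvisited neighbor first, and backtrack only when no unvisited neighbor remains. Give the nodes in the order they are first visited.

Visit Seoul
Seoul → Bern
Bern → Kigali
Kigali → Accra
Accra → Dubai
Dubai → Lagos
Lagos → Manila
Manila → Minsk
Minsk → Milan
Milan → Kyoto
Kyoto → Hanoi
Hanoi → Paris
Paris → Quito
Quito → Perth
Perth → Riga
Hanoi → Rabat
Rabat → Sofia
Sofia → Tunis

Seoul Bern Kigali Accra Dubai Lagos Manila Minsk Milan Kyoto Hanoi Paris Quito Perth Riga Rabat Sofia Tunis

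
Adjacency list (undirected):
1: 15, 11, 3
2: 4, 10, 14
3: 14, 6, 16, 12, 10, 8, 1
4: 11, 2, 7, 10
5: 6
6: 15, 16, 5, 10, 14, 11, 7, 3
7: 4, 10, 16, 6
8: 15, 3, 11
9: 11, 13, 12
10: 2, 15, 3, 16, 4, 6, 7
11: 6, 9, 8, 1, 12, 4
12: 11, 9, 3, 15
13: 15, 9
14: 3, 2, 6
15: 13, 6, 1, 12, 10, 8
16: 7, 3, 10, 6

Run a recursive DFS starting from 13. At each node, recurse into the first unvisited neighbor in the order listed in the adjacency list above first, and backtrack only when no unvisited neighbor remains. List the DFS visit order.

Visit 13
13 → 15
15 → 6
6 → 16
16 → 7
7 → 4
4 → 11
11 → 9
9 → 12
12 → 3
3 → 14
14 → 2
2 → 10
3 → 8
3 → 1
6 → 5

13 → 15 → 6 → 16 → 7 → 4 → 11 → 9 → 12 → 3 → 14 → 2 → 10 → 8 → 1 → 5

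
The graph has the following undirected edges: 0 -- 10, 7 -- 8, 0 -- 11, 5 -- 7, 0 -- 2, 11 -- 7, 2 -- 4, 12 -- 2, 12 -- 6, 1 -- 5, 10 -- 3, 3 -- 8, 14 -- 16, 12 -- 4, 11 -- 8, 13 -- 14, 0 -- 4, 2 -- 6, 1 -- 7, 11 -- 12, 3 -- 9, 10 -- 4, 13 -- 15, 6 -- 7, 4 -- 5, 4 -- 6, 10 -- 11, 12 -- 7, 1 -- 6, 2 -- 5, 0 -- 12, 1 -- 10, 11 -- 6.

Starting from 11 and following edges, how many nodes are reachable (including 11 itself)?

BFS from 11 visits: 11, 12, 10, 8, 7, 6, 0, 4, 2, 3, 1, 5, 9
Reachable nodes: 13 of 17 total.

13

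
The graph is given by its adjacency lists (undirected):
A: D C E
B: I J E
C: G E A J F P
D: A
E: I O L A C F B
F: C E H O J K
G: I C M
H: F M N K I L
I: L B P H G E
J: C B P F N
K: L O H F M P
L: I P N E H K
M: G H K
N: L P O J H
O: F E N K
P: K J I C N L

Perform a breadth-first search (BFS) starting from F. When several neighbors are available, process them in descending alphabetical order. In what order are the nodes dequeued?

Visit F; enqueue O, K, J, H, E, C → queue [O, K, J, H, E, C]
Visit O; enqueue N → queue [K, J, H, E, C, N]
Visit K; enqueue P, M, L → queue [J, H, E, C, N, P, M, L]
Visit J; enqueue B → queue [H, E, C, N, P, M, L, B]
Visit H; enqueue I → queue [E, C, N, P, M, L, B, I]
Visit E; enqueue A → queue [C, N, P, M, L, B, I, A]
Visit C; enqueue G → queue [N, P, M, L, B, I, A, G]
Visit N → queue [P, M, L, B, I, A, G]
Visit P → queue [M, L, B, I, A, G]
Visit M → queue [L, B, I, A, G]
Visit L → queue [B, I, A, G]
Visit B → queue [I, A, G]
Visit I → queue [A, G]
Visit A; enqueue D → queue [G, D]
Visit G → queue [D]
Visit D → queue []

F, O, K, J, H, E, C, N, P, M, L, B, I, A, G, D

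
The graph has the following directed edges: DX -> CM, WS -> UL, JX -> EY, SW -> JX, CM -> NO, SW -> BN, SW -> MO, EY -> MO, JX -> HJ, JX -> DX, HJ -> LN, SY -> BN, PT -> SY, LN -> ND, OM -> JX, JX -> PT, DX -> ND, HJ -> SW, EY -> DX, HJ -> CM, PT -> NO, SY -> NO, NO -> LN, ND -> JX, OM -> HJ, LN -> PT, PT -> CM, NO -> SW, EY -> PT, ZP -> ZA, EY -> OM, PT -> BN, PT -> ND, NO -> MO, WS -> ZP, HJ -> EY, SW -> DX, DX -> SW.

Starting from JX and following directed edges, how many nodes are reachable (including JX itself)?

BFS from JX visits: JX, DX, EY, HJ, PT, CM, ND, SW, MO, OM, LN, BN, NO, SY
Reachable nodes: 14 of 18 total.

14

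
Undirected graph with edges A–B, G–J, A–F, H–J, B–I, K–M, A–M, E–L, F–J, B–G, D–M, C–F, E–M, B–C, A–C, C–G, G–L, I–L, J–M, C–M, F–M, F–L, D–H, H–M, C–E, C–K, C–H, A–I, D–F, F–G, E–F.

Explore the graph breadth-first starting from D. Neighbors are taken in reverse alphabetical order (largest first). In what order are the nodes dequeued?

D, M, H, F, K, J, E, C, A, L, G, B, I

Visit D; enqueue M, H, F → queue [M, H, F]
Visit M; enqueue K, J, E, C, A → queue [H, F, K, J, E, C, A]
Visit H → queue [F, K, J, E, C, A]
Visit F; enqueue L, G → queue [K, J, E, C, A, L, G]
Visit K → queue [J, E, C, A, L, G]
Visit J → queue [E, C, A, L, G]
Visit E → queue [C, A, L, G]
Visit C; enqueue B → queue [A, L, G, B]
Visit A; enqueue I → queue [L, G, B, I]
Visit L → queue [G, B, I]
Visit G → queue [B, I]
Visit B → queue [I]
Visit I → queue []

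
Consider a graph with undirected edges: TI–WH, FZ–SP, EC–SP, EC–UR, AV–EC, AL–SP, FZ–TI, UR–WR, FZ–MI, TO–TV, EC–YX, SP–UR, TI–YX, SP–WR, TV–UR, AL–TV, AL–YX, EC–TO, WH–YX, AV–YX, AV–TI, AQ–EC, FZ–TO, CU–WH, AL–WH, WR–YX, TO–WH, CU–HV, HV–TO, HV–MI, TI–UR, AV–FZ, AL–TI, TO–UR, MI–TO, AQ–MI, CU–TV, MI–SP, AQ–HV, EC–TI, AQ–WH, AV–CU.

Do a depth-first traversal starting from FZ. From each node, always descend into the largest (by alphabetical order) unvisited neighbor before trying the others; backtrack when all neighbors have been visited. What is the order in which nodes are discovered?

FZ → TO → WH → YX → WR → UR → TV → CU → HV → MI → SP → EC → TI → AV → AL → AQ

Visit FZ
FZ → TO
TO → WH
WH → YX
YX → WR
WR → UR
UR → TV
TV → CU
CU → HV
HV → MI
MI → SP
SP → EC
EC → TI
TI → AV
TI → AL
EC → AQ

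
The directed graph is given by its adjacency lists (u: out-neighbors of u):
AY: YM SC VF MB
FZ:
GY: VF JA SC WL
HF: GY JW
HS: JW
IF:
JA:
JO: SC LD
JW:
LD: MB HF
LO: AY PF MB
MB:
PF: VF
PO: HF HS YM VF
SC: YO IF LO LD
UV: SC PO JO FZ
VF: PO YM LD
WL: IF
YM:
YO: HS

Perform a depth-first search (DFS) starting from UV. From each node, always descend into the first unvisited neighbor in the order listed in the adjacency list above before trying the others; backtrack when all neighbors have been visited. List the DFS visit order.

UV → SC → YO → HS → JW → IF → LO → AY → YM → VF → PO → HF → GY → JA → WL → LD → MB → PF → JO → FZ

Visit UV
UV → SC
SC → YO
YO → HS
HS → JW
SC → IF
SC → LO
LO → AY
AY → YM
AY → VF
VF → PO
PO → HF
HF → GY
GY → JA
GY → WL
VF → LD
LD → MB
LO → PF
UV → JO
UV → FZ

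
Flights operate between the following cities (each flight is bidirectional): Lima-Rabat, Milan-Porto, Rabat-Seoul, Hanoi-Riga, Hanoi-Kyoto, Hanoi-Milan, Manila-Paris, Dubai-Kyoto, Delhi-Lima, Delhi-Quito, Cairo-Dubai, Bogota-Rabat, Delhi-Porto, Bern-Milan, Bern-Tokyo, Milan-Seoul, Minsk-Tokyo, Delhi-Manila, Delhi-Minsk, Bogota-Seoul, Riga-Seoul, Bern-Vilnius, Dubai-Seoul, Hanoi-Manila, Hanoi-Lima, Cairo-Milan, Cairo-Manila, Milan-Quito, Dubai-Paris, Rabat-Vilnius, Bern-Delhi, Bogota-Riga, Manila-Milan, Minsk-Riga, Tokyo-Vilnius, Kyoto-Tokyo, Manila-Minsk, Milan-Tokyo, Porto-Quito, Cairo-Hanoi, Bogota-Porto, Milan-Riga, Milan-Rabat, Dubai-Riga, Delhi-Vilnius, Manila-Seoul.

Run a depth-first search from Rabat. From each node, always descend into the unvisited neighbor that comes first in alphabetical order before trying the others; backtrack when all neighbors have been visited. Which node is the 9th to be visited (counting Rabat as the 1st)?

Visit Rabat
Rabat → Bogota
Bogota → Porto
Porto → Delhi
Delhi → Bern
Bern → Milan
Milan → Cairo
Cairo → Dubai
Dubai → Kyoto
Kyoto → Hanoi
Hanoi → Lima
Hanoi → Manila
Manila → Minsk
Minsk → Riga
Riga → Seoul
Minsk → Tokyo
Tokyo → Vilnius
Manila → Paris
Milan → Quito

Visit order: Rabat, Bogota, Porto, Delhi, Bern, Milan, Cairo, Dubai, Kyoto, Hanoi, Lima, Manila, Minsk, Riga, Seoul, Tokyo, Vilnius, Paris, Quito

Kyoto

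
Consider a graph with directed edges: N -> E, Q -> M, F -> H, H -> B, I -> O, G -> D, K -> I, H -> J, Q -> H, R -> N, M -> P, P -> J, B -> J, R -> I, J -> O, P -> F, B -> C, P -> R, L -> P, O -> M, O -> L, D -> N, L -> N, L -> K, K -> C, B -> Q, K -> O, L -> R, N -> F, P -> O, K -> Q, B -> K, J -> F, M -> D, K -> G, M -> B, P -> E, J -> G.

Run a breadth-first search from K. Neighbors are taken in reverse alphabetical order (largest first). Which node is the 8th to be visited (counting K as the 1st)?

Visit K; enqueue Q, O, I, G, C → queue [Q, O, I, G, C]
Visit Q; enqueue M, H → queue [O, I, G, C, M, H]
Visit O; enqueue L → queue [I, G, C, M, H, L]
Visit I → queue [G, C, M, H, L]
Visit G; enqueue D → queue [C, M, H, L, D]
Visit C → queue [M, H, L, D]
Visit M; enqueue P, B → queue [H, L, D, P, B]
Visit H; enqueue J → queue [L, D, P, B, J]
Visit L; enqueue R, N → queue [D, P, B, J, R, N]
Visit D → queue [P, B, J, R, N]
Visit P; enqueue F, E → queue [B, J, R, N, F, E]
Visit B → queue [J, R, N, F, E]
Visit J → queue [R, N, F, E]
Visit R → queue [N, F, E]
Visit N → queue [F, E]
Visit F → queue [E]
Visit E → queue []

Visit order: K, Q, O, I, G, C, M, H, L, D, P, B, J, R, N, F, E

H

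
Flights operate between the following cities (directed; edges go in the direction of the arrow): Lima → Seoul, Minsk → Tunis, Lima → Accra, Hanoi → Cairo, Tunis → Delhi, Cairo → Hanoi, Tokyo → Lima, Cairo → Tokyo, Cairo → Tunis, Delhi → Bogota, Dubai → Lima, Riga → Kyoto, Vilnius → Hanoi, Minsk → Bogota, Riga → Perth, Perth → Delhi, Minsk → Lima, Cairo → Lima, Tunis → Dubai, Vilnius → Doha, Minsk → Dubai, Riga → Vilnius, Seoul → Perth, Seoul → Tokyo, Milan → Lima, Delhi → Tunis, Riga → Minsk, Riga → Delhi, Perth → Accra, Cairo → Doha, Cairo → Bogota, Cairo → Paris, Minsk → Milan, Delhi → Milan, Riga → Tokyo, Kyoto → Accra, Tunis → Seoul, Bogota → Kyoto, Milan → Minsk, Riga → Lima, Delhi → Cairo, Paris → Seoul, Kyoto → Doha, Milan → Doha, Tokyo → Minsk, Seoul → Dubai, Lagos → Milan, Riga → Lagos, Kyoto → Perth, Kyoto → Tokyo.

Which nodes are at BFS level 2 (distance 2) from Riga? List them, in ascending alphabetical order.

Accra, Bogota, Cairo, Doha, Dubai, Hanoi, Milan, Seoul, Tunis

Level 0: Riga
Level 1: Delhi, Kyoto, Lagos, Lima, Minsk, Perth, Tokyo, Vilnius
Level 2: Accra, Bogota, Cairo, Doha, Dubai, Hanoi, Milan, Seoul, Tunis
Level 3: Paris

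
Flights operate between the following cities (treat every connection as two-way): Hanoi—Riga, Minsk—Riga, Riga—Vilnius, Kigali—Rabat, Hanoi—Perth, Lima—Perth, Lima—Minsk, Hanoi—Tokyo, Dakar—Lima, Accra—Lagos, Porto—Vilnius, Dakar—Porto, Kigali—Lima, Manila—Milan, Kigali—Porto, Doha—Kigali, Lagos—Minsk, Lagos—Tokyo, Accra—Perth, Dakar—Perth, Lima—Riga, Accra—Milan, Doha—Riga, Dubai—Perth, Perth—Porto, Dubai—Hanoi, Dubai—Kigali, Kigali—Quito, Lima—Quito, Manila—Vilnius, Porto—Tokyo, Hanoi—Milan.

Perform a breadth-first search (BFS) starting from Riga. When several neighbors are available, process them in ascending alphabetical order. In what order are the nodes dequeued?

Riga → Doha → Hanoi → Lima → Minsk → Vilnius → Kigali → Dubai → Milan → Perth → Tokyo → Dakar → Quito → Lagos → Manila → Porto → Rabat → Accra

Visit Riga; enqueue Doha, Hanoi, Lima, Minsk, Vilnius → queue [Doha, Hanoi, Lima, Minsk, Vilnius]
Visit Doha; enqueue Kigali → queue [Hanoi, Lima, Minsk, Vilnius, Kigali]
Visit Hanoi; enqueue Dubai, Milan, Perth, Tokyo → queue [Lima, Minsk, Vilnius, Kigali, Dubai, Milan, Perth, Tokyo]
Visit Lima; enqueue Dakar, Quito → queue [Minsk, Vilnius, Kigali, Dubai, Milan, Perth, Tokyo, Dakar, Quito]
Visit Minsk; enqueue Lagos → queue [Vilnius, Kigali, Dubai, Milan, Perth, Tokyo, Dakar, Quito, Lagos]
Visit Vilnius; enqueue Manila, Porto → queue [Kigali, Dubai, Milan, Perth, Tokyo, Dakar, Quito, Lagos, Manila, Porto]
Visit Kigali; enqueue Rabat → queue [Dubai, Milan, Perth, Tokyo, Dakar, Quito, Lagos, Manila, Porto, Rabat]
Visit Dubai → queue [Milan, Perth, Tokyo, Dakar, Quito, Lagos, Manila, Porto, Rabat]
Visit Milan; enqueue Accra → queue [Perth, Tokyo, Dakar, Quito, Lagos, Manila, Porto, Rabat, Accra]
Visit Perth → queue [Tokyo, Dakar, Quito, Lagos, Manila, Porto, Rabat, Accra]
Visit Tokyo → queue [Dakar, Quito, Lagos, Manila, Porto, Rabat, Accra]
Visit Dakar → queue [Quito, Lagos, Manila, Porto, Rabat, Accra]
Visit Quito → queue [Lagos, Manila, Porto, Rabat, Accra]
Visit Lagos → queue [Manila, Porto, Rabat, Accra]
Visit Manila → queue [Porto, Rabat, Accra]
Visit Porto → queue [Rabat, Accra]
Visit Rabat → queue [Accra]
Visit Accra → queue []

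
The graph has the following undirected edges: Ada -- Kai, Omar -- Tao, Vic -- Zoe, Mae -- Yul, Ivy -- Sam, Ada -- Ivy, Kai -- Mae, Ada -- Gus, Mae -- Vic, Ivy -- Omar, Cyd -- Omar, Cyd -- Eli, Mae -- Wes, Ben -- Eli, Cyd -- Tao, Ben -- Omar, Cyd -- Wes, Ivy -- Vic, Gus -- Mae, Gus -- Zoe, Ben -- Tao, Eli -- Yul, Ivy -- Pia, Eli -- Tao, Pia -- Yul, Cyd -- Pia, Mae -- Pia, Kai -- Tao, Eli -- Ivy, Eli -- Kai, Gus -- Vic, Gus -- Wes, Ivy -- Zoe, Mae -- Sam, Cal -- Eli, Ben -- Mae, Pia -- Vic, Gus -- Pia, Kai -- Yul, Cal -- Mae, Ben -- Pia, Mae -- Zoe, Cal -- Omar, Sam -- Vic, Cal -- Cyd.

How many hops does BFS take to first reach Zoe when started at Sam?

Level 0: Sam
Level 1: Ivy, Mae, Vic
Level 2: Ada, Ben, Cal, Eli, Gus, Kai, Omar, Pia, Wes, Yul, Zoe
Level 3: Cyd, Tao
Zoe first appears at level 2.

2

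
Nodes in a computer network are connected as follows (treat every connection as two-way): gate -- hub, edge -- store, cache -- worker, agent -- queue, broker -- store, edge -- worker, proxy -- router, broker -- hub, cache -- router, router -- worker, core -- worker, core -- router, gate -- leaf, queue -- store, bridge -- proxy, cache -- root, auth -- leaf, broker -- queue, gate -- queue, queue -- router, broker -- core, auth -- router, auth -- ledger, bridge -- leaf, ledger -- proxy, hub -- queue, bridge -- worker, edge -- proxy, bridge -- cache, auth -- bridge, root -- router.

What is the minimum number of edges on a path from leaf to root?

3

Level 0: leaf
Level 1: auth, bridge, gate
Level 2: cache, hub, ledger, proxy, queue, router, worker
Level 3: agent, broker, core, edge, root, store
root first appears at level 3.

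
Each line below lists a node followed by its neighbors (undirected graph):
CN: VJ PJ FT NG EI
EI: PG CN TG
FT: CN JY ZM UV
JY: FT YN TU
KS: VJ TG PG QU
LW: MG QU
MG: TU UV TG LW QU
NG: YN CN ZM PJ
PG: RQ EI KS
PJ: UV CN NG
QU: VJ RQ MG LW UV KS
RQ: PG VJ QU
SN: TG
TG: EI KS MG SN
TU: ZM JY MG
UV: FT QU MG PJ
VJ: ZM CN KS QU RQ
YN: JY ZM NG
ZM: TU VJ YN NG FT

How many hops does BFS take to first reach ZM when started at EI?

Level 0: EI
Level 1: CN, PG, TG
Level 2: FT, KS, MG, NG, PJ, RQ, SN, VJ
Level 3: JY, LW, QU, TU, UV, YN, ZM
ZM first appears at level 3.

3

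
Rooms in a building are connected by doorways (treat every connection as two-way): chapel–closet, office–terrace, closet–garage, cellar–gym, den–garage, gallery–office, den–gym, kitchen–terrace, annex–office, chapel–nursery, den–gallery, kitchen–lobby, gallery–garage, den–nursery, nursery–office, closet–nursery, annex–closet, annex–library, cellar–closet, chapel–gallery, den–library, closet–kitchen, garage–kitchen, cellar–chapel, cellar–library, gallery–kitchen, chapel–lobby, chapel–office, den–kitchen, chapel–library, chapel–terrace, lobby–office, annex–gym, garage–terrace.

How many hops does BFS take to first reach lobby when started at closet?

2

Level 0: closet
Level 1: annex, cellar, chapel, garage, kitchen, nursery
Level 2: den, gallery, gym, library, lobby, office, terrace
lobby first appears at level 2.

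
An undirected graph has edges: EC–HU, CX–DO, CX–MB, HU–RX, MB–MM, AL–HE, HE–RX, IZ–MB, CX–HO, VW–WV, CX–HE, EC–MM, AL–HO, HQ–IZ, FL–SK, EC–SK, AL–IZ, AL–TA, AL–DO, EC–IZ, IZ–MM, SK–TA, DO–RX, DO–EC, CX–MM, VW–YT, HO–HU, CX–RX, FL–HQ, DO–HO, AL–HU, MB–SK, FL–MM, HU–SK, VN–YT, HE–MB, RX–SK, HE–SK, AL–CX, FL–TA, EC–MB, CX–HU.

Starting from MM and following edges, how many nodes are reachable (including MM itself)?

BFS from MM visits: MM, MB, IZ, FL, EC, CX, SK, HE, HQ, AL, TA, HU, DO, RX, HO
Reachable nodes: 15 of 19 total.

15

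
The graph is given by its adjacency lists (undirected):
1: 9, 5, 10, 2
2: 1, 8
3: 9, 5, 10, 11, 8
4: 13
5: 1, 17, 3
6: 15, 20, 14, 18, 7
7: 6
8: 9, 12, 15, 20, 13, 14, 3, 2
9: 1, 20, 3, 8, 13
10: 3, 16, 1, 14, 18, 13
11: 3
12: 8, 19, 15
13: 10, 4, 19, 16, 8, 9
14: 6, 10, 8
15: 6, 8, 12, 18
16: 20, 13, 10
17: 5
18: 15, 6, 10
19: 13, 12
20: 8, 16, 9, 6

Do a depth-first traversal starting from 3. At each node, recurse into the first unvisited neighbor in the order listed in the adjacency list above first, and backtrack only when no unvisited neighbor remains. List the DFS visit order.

3, 9, 1, 5, 17, 10, 16, 20, 8, 12, 19, 13, 4, 15, 6, 14, 18, 7, 2, 11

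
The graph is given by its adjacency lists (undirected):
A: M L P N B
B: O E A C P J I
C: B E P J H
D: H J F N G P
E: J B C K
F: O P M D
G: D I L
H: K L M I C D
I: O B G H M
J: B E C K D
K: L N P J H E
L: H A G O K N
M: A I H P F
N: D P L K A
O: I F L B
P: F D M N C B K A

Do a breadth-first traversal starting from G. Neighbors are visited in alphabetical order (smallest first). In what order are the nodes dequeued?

G D I L F H J N P B M O A K C E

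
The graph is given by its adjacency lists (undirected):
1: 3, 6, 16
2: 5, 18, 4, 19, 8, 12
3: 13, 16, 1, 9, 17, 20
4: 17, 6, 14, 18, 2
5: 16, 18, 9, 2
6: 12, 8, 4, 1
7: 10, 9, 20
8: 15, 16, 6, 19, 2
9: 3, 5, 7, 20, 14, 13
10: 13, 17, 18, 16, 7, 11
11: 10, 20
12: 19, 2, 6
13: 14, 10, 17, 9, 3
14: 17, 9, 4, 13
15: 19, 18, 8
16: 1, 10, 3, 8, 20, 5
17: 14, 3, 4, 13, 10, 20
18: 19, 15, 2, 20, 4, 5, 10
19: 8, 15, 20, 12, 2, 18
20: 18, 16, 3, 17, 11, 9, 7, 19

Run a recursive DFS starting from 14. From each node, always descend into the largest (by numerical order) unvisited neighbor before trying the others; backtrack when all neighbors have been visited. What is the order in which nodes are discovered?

14 17 20 19 18 15 8 16 10 13 9 7 5 2 12 6 4 1 3 11

Visit 14
14 → 17
17 → 20
20 → 19
19 → 18
18 → 15
15 → 8
8 → 16
16 → 10
10 → 13
13 → 9
9 → 7
9 → 5
5 → 2
2 → 12
12 → 6
6 → 4
6 → 1
1 → 3
10 → 11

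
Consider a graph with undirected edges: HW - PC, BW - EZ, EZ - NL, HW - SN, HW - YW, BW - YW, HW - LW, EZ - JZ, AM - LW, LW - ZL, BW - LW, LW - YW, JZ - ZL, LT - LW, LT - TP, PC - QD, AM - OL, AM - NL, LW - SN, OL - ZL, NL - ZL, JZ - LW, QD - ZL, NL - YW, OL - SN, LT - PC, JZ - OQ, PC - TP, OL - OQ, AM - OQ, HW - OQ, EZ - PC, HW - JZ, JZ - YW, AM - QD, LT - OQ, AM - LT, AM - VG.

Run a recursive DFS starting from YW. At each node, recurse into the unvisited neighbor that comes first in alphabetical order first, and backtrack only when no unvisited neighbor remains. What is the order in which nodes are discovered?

YW BW EZ JZ HW LW AM LT OQ OL SN ZL NL QD PC TP VG

Visit YW
YW → BW
BW → EZ
EZ → JZ
JZ → HW
HW → LW
LW → AM
AM → LT
LT → OQ
OQ → OL
OL → SN
OL → ZL
ZL → NL
ZL → QD
QD → PC
PC → TP
AM → VG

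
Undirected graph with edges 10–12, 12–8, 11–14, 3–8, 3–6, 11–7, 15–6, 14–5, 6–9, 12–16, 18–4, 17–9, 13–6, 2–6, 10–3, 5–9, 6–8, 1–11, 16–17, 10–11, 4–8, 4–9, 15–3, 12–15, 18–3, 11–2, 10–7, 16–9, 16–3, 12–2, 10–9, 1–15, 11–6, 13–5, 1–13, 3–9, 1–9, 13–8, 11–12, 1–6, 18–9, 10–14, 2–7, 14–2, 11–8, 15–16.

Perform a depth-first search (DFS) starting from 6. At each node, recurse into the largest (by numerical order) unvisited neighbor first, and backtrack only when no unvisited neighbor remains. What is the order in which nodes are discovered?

Visit 6
6 → 15
15 → 16
16 → 17
17 → 9
9 → 18
18 → 4
4 → 8
8 → 13
13 → 5
5 → 14
14 → 11
11 → 12
12 → 10
10 → 7
7 → 2
10 → 3
11 → 1

6, 15, 16, 17, 9, 18, 4, 8, 13, 5, 14, 11, 12, 10, 7, 2, 3, 1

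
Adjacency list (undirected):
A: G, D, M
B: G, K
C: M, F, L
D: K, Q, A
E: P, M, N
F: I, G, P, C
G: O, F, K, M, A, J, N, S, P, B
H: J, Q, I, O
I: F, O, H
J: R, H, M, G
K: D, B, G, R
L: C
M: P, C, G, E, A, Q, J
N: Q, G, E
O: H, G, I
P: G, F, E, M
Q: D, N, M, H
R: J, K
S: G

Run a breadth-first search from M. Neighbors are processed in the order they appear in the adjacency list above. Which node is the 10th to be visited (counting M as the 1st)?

Visit M; enqueue P, C, G, E, A, Q, J → queue [P, C, G, E, A, Q, J]
Visit P; enqueue F → queue [C, G, E, A, Q, J, F]
Visit C; enqueue L → queue [G, E, A, Q, J, F, L]
Visit G; enqueue O, K, N, S, B → queue [E, A, Q, J, F, L, O, K, N, S, B]
Visit E → queue [A, Q, J, F, L, O, K, N, S, B]
Visit A; enqueue D → queue [Q, J, F, L, O, K, N, S, B, D]
Visit Q; enqueue H → queue [J, F, L, O, K, N, S, B, D, H]
Visit J; enqueue R → queue [F, L, O, K, N, S, B, D, H, R]
Visit F; enqueue I → queue [L, O, K, N, S, B, D, H, R, I]
Visit L → queue [O, K, N, S, B, D, H, R, I]
Visit O → queue [K, N, S, B, D, H, R, I]
Visit K → queue [N, S, B, D, H, R, I]
Visit N → queue [S, B, D, H, R, I]
Visit S → queue [B, D, H, R, I]
Visit B → queue [D, H, R, I]
Visit D → queue [H, R, I]
Visit H → queue [R, I]
Visit R → queue [I]
Visit I → queue []

Visit order: M, P, C, G, E, A, Q, J, F, L, O, K, N, S, B, D, H, R, I

L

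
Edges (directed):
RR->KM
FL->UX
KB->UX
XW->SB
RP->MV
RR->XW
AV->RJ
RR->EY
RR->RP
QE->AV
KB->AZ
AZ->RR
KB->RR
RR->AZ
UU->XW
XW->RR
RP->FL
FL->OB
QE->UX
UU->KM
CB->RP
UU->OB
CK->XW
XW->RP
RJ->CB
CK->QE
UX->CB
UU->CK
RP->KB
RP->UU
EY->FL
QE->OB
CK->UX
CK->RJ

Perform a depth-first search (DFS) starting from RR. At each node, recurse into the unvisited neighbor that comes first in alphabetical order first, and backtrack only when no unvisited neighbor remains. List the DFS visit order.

Visit RR
RR → AZ
RR → EY
EY → FL
FL → OB
FL → UX
UX → CB
CB → RP
RP → KB
RP → MV
RP → UU
UU → CK
CK → QE
QE → AV
AV → RJ
CK → XW
XW → SB
UU → KM

RR, AZ, EY, FL, OB, UX, CB, RP, KB, MV, UU, CK, QE, AV, RJ, XW, SB, KM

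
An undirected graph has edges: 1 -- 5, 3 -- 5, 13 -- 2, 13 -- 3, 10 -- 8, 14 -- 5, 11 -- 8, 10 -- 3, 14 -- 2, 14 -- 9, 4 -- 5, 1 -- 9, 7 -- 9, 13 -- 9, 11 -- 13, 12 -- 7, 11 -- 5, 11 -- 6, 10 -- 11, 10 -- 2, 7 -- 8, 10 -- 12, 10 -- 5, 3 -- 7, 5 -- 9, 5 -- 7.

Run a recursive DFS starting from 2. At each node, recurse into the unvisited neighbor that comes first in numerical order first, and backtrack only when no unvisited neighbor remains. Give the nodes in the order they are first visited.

Visit 2
2 → 10
10 → 3
3 → 5
5 → 1
1 → 9
9 → 7
7 → 8
8 → 11
11 → 6
11 → 13
7 → 12
9 → 14
5 → 4

2, 10, 3, 5, 1, 9, 7, 8, 11, 6, 13, 12, 14, 4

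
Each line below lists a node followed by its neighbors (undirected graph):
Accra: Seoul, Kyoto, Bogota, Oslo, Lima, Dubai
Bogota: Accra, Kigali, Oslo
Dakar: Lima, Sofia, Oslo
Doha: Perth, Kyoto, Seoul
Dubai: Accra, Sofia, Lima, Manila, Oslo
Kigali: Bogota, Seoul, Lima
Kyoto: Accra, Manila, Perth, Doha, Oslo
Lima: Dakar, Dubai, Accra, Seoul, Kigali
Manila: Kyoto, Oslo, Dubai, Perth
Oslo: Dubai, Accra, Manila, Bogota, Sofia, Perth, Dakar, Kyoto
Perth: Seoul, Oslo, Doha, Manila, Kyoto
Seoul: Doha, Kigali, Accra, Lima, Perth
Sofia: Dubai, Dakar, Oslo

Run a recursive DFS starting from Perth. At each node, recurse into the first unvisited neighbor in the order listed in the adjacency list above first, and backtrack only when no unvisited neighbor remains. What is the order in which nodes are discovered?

Perth, Seoul, Doha, Kyoto, Accra, Bogota, Kigali, Lima, Dakar, Sofia, Dubai, Manila, Oslo

Visit Perth
Perth → Seoul
Seoul → Doha
Doha → Kyoto
Kyoto → Accra
Accra → Bogota
Bogota → Kigali
Kigali → Lima
Lima → Dakar
Dakar → Sofia
Sofia → Dubai
Dubai → Manila
Manila → Oslo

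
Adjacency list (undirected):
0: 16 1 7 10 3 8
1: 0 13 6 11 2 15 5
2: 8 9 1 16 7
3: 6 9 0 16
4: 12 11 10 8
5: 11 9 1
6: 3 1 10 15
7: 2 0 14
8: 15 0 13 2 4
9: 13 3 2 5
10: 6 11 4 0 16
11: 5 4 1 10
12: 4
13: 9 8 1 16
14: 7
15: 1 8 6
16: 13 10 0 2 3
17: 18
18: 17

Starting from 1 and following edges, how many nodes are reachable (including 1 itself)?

BFS from 1 visits: 1, 0, 2, 5, 6, 11, 13, 15, 3, 7, 8, 10, 16, 9, 4, 14, 12
Reachable nodes: 17 of 19 total.

17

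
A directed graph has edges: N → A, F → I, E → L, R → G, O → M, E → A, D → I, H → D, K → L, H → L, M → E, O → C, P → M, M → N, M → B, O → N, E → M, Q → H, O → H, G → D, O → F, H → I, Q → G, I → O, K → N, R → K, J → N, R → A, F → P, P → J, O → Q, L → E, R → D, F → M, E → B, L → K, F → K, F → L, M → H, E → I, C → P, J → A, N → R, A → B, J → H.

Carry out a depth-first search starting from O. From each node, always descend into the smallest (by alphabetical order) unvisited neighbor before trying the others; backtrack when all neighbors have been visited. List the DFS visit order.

O, C, P, J, A, B, H, D, I, L, E, M, N, R, G, K, F, Q

Visit O
O → C
C → P
P → J
J → A
A → B
J → H
H → D
D → I
H → L
L → E
E → M
M → N
N → R
R → G
R → K
O → F
O → Q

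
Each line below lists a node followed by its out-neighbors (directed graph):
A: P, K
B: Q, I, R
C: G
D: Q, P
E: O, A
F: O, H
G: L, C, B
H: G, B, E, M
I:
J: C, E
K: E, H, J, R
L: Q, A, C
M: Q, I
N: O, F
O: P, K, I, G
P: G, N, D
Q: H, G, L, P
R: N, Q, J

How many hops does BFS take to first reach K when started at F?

2

Level 0: F
Level 1: H, O
Level 2: B, E, G, I, K, M, P
Level 3: A, C, D, J, L, N, Q, R
K first appears at level 2.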